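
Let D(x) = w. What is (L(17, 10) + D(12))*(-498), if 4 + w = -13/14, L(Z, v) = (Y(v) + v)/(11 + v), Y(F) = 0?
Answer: 15521/7 ≈ 2217.3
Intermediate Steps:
L(Z, v) = v/(11 + v) (L(Z, v) = (0 + v)/(11 + v) = v/(11 + v))
w = -69/14 (w = -4 - 13/14 = -69/14 ≈ -4.9286)
D(x) = -69/14
(L(17, 10) + D(12))*(-498) = (10/(11 + 10) - 69/14)*(-498) = (10/21 - 69/14)*(-498) = -187/42*(-498) = 15521/7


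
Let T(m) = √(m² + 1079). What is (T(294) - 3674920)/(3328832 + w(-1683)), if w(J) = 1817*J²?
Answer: -734984/1029992269 + √87515/5149961345 ≈ -0.00071352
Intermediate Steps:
T(m) = √(1079 + m²)
(T(294) - 3674920)/(3328832 + w(-1683)) = (√(1079 + 294²) - 3674920)/(3328832 + 1817*(-1683)²) = (√(1079 + 86436) - 3674920)/(3328832 + 1817*2832489) = (√87515 - 3674920)/(3328832 + 5146632513) = (-3674920 + √87515)/5149961345 = (-3674920 + √87515)*(1/5149961345) = -734984/1029992269 + √87515/5149961345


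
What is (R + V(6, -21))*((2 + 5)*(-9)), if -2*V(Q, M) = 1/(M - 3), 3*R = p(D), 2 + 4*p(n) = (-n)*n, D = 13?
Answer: 14343/16 ≈ 896.44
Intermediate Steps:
p(n) = -½ - n²/4 (p(n) = -½ + ((-n)*n)/4 = -½ + (-n²)/4 = -½ - n²/4)
R = -57/4 (R = (-½ - ¼*13²)/3 = (-½ - ¼*169)/3 = (-½ - 169/4)/3 = (⅓)*(-171/4) = -57/4 ≈ -14.250)
V(Q, M) = -1/(2*(-3 + M)) (V(Q, M) = -1/(2*(M - 3)) = -1/(2*(-3 + M)))
(R + V(6, -21))*((2 + 5)*(-9)) = (-57/4 - 1/(-6 + 2*(-21)))*((2 + 5)*(-9)) = (-57/4 - 1/(-6 - 42))*(7*(-9)) = (-57/4 - 1/(-48))*(-63) = (-57/4 - 1*(-1/48))*(-63) = (-57/4 + 1/48)*(-63) = -683/48*(-63) = 14343/16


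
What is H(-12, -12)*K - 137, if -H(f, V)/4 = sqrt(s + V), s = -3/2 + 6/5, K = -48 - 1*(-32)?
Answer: -137 + 32*I*sqrt(1230)/5 ≈ -137.0 + 224.46*I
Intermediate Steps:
K = -16 (K = -48 + 32 = -16)
s = -3/10 (s = -3*1/2 + 6*(1/5) = -3/2 + 6/5 = -3/10 ≈ -0.30000)
H(f, V) = -4*sqrt(-3/10 + V)
H(-12, -12)*K - 137 = -2*sqrt(-30 + 100*(-12))/5*(-16) - 137 = -2*sqrt(-30 - 1200)/5*(-16) - 137 = -2*I*sqrt(1230)/5*(-16) - 137 = 32*I*sqrt(1230)/5 - 137 = -137 + 32*I*sqrt(1230)/5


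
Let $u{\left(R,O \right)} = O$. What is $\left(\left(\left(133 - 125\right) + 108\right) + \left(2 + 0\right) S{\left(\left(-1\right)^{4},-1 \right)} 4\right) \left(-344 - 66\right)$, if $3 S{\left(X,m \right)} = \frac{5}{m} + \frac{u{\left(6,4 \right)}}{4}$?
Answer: $- \frac{129560}{3} \approx -43187.0$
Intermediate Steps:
$S{\left(X,m \right)} = \frac{1}{3} + \frac{5}{3 m}$ ($S{\left(X,m \right)} = \frac{\frac{5}{m} + \frac{4}{4}}{3} = \frac{\frac{5}{m} + 4 \cdot \frac{1}{4}}{3} = \frac{\frac{5}{m} + 1}{3} = \frac{1 + \frac{5}{m}}{3} = \frac{1}{3} + \frac{5}{3 m}$)
$\left(\left(\left(133 - 125\right) + 108\right) + \left(2 + 0\right) S{\left(\left(-1\right)^{4},-1 \right)} 4\right) \left(-344 - 66\right) = \left(\left(\left(133 - 125\right) + 108\right) + \left(2 + 0\right) \frac{5 - 1}{3 \left(-1\right)} 4\right) \left(-344 - 66\right) = \left(\left(8 + 108\right) + 2 \cdot \frac{1}{3} \left(-1\right) 4 \cdot 4\right) \left(-410\right) = \left(116 + 2 \left(- \frac{4}{3}\right) 4\right) \left(-410\right) = \left(116 - \frac{32}{3}\right) \left(-410\right) = \frac{316}{3} \left(-410\right) = - \frac{129560}{3}$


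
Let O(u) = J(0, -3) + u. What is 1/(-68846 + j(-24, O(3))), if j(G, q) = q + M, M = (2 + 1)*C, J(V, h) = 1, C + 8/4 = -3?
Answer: -1/68857 ≈ -1.4523e-5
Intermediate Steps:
C = -5 (C = -2 - 3 = -5)
M = -15 (M = (2 + 1)*(-5) = 3*(-5) = -15)
O(u) = 1 + u
j(G, q) = -15 + q (j(G, q) = q - 15 = -15 + q)
1/(-68846 + j(-24, O(3))) = 1/(-68846 + (-15 + (1 + 3))) = 1/(-68846 + (-15 + 4)) = 1/(-68846 - 11) = 1/(-68857) = -1/68857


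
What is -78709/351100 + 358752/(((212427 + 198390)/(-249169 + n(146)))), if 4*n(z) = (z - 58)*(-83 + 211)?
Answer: -10343373646398951/48079282900 ≈ -2.1513e+5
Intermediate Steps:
n(z) = -1856 + 32*z (n(z) = ((z - 58)*(-83 + 211))/4 = ((-58 + z)*128)/4 = (-7424 + 128*z)/4 = -1856 + 32*z)
-78709/351100 + 358752/(((212427 + 198390)/(-249169 + n(146)))) = -78709/351100 + 358752/(((212427 + 198390)/(-249169 + (-1856 + 32*146)))) = -78709*1/351100 + 358752/((410817/(-249169 + (-1856 + 4672)))) = -78709/351100 + 358752/((410817/(-249169 + 2816))) = -78709/351100 + 358752/((410817/(-246353))) = -78709/351100 + 358752/((410817*(-1/246353))) = -78709/351100 + 358752/(-410817/246353) = -78709/351100 + 358752*(-246353/410817) = -78709/351100 - 29459877152/136939 = -10343373646398951/48079282900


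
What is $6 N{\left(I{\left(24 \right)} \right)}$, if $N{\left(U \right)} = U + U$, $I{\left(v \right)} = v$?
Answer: $288$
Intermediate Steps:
$N{\left(U \right)} = 2 U$
$6 N{\left(I{\left(24 \right)} \right)} = 6 \cdot 2 \cdot 24 = 6 \cdot 48 = 288$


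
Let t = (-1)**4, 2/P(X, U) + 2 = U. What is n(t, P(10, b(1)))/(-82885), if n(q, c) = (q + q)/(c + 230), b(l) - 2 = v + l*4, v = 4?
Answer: -8/76337085 ≈ -1.0480e-7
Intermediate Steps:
b(l) = 6 + 4*l (b(l) = 2 + (4 + l*4) = 2 + (4 + 4*l) = 6 + 4*l)
P(X, U) = 2/(-2 + U)
t = 1
n(q, c) = 2*q/(230 + c) (n(q, c) = (2*q)/(230 + c) = 2*q/(230 + c))
n(t, P(10, b(1)))/(-82885) = (2*1/(230 + 2/(-2 + (6 + 4*1))))/(-82885) = (2*1/(230 + 2/(-2 + (6 + 4))))*(-1/82885) = (2*1/(230 + 2/(-2 + 10)))*(-1/82885) = (2*1/(230 + 2/8))*(-1/82885) = (2*1/(230 + 2*(1/8)))*(-1/82885) = (2*1/(230 + 1/4))*(-1/82885) = (2*1/(921/4))*(-1/82885) = (2*1*(4/921))*(-1/82885) = (8/921)*(-1/82885) = -8/76337085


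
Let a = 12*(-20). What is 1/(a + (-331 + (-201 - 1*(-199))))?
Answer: -1/573 ≈ -0.0017452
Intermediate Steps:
a = -240
1/(a + (-331 + (-201 - 1*(-199)))) = 1/(-240 + (-331 + (-201 - 1*(-199)))) = 1/(-240 + (-331 + (-201 + 199))) = 1/(-240 + (-331 - 2)) = 1/(-240 - 333) = 1/(-573) = -1/573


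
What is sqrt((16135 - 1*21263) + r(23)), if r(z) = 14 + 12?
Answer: I*sqrt(5102) ≈ 71.428*I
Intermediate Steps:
r(z) = 26
sqrt((16135 - 1*21263) + r(23)) = sqrt((16135 - 1*21263) + 26) = sqrt((16135 - 21263) + 26) = sqrt(-5128 + 26) = sqrt(-5102) = I*sqrt(5102)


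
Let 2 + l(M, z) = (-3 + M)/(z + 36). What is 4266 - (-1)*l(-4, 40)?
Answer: 324057/76 ≈ 4263.9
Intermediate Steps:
l(M, z) = -2 + (-3 + M)/(36 + z) (l(M, z) = -2 + (-3 + M)/(z + 36) = -2 + (-3 + M)/(36 + z))
4266 - (-1)*l(-4, 40) = 4266 - (-1)*(-75 - 4 - 2*40)/(36 + 40) = 4266 - (-1)*(-75 - 4 - 80)/76 = 4266 - (-1)*(1/76)*(-159) = 4266 - (-1)*(-159)/76 = 4266 - 1*159/76 = 4266 - 159/76 = 324057/76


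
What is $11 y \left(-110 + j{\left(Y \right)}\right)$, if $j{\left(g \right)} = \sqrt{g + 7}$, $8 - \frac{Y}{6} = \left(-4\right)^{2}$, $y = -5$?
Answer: $6050 - 55 i \sqrt{41} \approx 6050.0 - 352.17 i$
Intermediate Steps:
$Y = -48$ ($Y = 48 - 6 \left(-4\right)^{2} = 48 - 96 = -48$)
$j{\left(g \right)} = \sqrt{7 + g}$
$11 y \left(-110 + j{\left(Y \right)}\right) = 11 \left(-5\right) \left(-110 + \sqrt{7 - 48}\right) = - 55 \left(-110 + \sqrt{-41}\right) = - 55 \left(-110 + i \sqrt{41}\right) = 6050 - 55 i \sqrt{41}$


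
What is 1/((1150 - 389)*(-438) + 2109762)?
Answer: 1/1776444 ≈ 5.6292e-7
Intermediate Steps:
1/((1150 - 389)*(-438) + 2109762) = 1/(761*(-438) + 2109762) = 1/(-333318 + 2109762) = 1/1776444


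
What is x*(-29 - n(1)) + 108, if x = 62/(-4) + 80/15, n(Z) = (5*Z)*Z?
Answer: 1361/3 ≈ 453.67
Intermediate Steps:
n(Z) = 5*Z**2
x = -61/6 (x = 62*(-1/4) + 80*(1/15) = -31/2 + 16/3 = -61/6 ≈ -10.167)
x*(-29 - n(1)) + 108 = -61*(-29 - 5*1**2)/6 + 108 = -61*(-29 - 5)/6 + 108 = -61/6*(-34) + 108 = 1037/3 + 108 = 1361/3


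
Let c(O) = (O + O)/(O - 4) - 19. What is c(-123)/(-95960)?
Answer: 2167/12186920 ≈ 0.00017781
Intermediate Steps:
c(O) = -19 + 2*O/(-4 + O) (c(O) = (2*O)/(-4 + O) - 19 = 2*O/(-4 + O) - 19 = -19 + 2*O/(-4 + O))
c(-123)/(-95960) = ((76 - 17*(-123))/(-4 - 123))/(-95960) = ((76 + 2091)/(-127))*(-1/95960) = -1/127*2167*(-1/95960) = -2167/127*(-1/95960) = 2167/12186920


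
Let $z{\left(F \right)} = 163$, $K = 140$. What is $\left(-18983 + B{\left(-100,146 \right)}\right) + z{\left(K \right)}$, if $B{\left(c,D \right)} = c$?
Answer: $-18920$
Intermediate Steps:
$\left(-18983 + B{\left(-100,146 \right)}\right) + z{\left(K \right)} = \left(-18983 - 100\right) + 163 = -19083 + 163 = -18920$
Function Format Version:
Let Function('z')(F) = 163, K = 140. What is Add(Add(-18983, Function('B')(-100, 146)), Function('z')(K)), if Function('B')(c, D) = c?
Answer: -18920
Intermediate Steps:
Add(Add(-18983, Function('B')(-100, 146)), Function('z')(K)) = Add(Add(-18983, -100), 163) = Add(-19083, 163) = -18920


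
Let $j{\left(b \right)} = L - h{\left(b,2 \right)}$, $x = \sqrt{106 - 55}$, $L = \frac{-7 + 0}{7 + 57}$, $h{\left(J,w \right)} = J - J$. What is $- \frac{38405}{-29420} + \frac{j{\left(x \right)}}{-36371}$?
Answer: $\frac{4469860713}{3424111424} \approx 1.3054$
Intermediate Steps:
$h{\left(J,w \right)} = 0$
$L = - \frac{7}{64} \approx -0.10938$
$x = \sqrt{51} \approx 7.1414$
$j{\left(b \right)} = - \frac{7}{64}$ ($j{\left(b \right)} = - \frac{7}{64} - 0 = - \frac{7}{64} + 0 = - \frac{7}{64}$)
$- \frac{38405}{-29420} + \frac{j{\left(x \right)}}{-36371} = - \frac{38405}{-29420} - \frac{7}{64 \left(-36371\right)} = \left(-38405\right) \left(- \frac{1}{29420}\right) - - \frac{7}{2327744} = \frac{7681}{5884} + \frac{7}{2327744} = \frac{4469860713}{3424111424}$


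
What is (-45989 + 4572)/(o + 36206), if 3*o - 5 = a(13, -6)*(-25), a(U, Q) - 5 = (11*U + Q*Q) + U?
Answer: -41417/34566 ≈ -1.1982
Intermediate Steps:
a(U, Q) = 5 + Q² + 12*U (a(U, Q) = 5 + ((11*U + Q*Q) + U) = 5 + ((11*U + Q²) + U) = 5 + ((Q² + 11*U) + U) = 5 + (Q² + 12*U) = 5 + Q² + 12*U)
o = -1640 (o = 5/3 + ((5 + (-6)² + 12*13)*(-25))/3 = 5/3 + ((5 + 36 + 156)*(-25))/3 = 5/3 + (197*(-25))/3 = 5/3 + (⅓)*(-4925) = 5/3 - 4925/3 = -1640)
(-45989 + 4572)/(o + 36206) = (-45989 + 4572)/(-1640 + 36206) = -41417/34566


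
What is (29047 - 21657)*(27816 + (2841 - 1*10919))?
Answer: 145863820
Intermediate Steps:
(29047 - 21657)*(27816 + (2841 - 1*10919)) = 7390*(27816 + (2841 - 10919)) = 7390*(27816 - 8078) = 7390*19738 = 145863820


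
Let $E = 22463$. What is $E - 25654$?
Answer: $-3191$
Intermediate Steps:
$E - 25654 = 22463 - 25654 = -3191$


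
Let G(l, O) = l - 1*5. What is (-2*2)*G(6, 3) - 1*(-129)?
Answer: 125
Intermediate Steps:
G(l, O) = -5 + l (G(l, O) = l - 5 = -5 + l)
(-2*2)*G(6, 3) - 1*(-129) = (-2*2)*(-5 + 6) - 1*(-129) = -4*1 + 129 = -4 + 129 = 125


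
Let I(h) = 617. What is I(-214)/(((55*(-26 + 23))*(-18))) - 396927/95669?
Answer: -1119845417/284136930 ≈ -3.9412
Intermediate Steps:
I(-214)/(((55*(-26 + 23))*(-18))) - 396927/95669 = 617/(((55*(-26 + 23))*(-18))) - 396927/95669 = 617/(((55*(-3))*(-18))) - 396927*1/95669 = 617/((-165*(-18))) - 396927/95669 = 617/2970 - 396927/95669 = -1119845417/284136930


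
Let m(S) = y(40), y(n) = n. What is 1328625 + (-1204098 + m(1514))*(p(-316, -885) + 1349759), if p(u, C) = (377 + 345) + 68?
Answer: -1626137999217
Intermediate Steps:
m(S) = 40
p(u, C) = 790 (p(u, C) = 722 + 68 = 790)
1328625 + (-1204098 + m(1514))*(p(-316, -885) + 1349759) = 1328625 + (-1204098 + 40)*(790 + 1349759) = 1328625 - 1204058*1350549 = 1328625 - 1626139327842 = -1626137999217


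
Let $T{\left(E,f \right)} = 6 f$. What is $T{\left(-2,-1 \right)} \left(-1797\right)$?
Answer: $10782$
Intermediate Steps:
$T{\left(-2,-1 \right)} \left(-1797\right) = 6 \left(-1\right) \left(-1797\right) = \left(-6\right) \left(-1797\right) = 10782$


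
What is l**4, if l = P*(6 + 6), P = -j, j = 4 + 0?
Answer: 5308416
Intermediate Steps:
j = 4
P = -4 (P = -1*4 = -4)
l = -48 (l = -4*(6 + 6) = -4*12 = -48)
l**4 = (-48)**4 = 5308416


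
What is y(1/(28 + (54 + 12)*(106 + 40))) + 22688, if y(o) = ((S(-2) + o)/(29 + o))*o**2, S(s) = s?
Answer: 593836003637703809/26174012854272 ≈ 22688.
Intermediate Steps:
y(o) = o**2*(-2 + o)/(29 + o) (y(o) = ((-2 + o)/(29 + o))*o**2 = o**2*(-2 + o)/(29 + o))
y(1/(28 + (54 + 12)*(106 + 40))) + 22688 = (1/(28 + (54 + 12)*(106 + 40)))**2*(-2 + 1/(28 + (54 + 12)*(106 + 40)))/(29 + 1/(28 + (54 + 12)*(106 + 40))) + 22688 = (1/(28 + 66*146))**2*(-2 + 1/(28 + 66*146))/(29 + 1/(28 + 66*146)) + 22688 = (1/(28 + 9636))**2*(-2 + 1/(28 + 9636))/(29 + 1/(28 + 9636)) + 22688 = (1/9664)**2*(-2 + 1/9664)/(29 + 1/9664) + 22688 = (1/93392896)*(-19327/9664)/(280257/9664) + 22688 = (1/93392896)*(9664/280257)*(-19327/9664) + 22688 = -19327/26174012854272 + 22688 = 593836003637703809/26174012854272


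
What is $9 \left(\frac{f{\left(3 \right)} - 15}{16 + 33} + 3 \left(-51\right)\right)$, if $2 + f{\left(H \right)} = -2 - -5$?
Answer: $- \frac{9657}{7} \approx -1379.6$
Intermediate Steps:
$f{\left(H \right)} = 1$ ($f{\left(H \right)} = -2 - -3 = -2 + \left(-2 + 5\right) = -2 + 3 = 1$)
$9 \left(\frac{f{\left(3 \right)} - 15}{16 + 33} + 3 \left(-51\right)\right) = 9 \left(\frac{1 - 15}{16 + 33} + 3 \left(-51\right)\right) = 9 \left(- \frac{14}{49} - 153\right) = 9 \left(\left(-14\right) \frac{1}{49} - 153\right) = 9 \left(- \frac{2}{7} - 153\right) = 9 \left(- \frac{1073}{7}\right) = - \frac{9657}{7}$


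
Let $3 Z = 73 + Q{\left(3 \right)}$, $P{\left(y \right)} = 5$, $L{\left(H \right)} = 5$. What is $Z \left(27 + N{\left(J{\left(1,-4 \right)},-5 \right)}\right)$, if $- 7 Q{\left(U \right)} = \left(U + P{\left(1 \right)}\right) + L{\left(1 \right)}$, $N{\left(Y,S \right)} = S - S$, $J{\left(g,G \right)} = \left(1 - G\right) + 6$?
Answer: $\frac{4482}{7} \approx 640.29$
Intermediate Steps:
$J{\left(g,G \right)} = 7 - G$
$N{\left(Y,S \right)} = 0$
$Q{\left(U \right)} = - \frac{10}{7} - \frac{U}{7}$ ($Q{\left(U \right)} = - \frac{\left(U + 5\right) + 5}{7} = - \frac{\left(5 + U\right) + 5}{7} = - \frac{10 + U}{7} = - \frac{10}{7} - \frac{U}{7}$)
$Z = \frac{166}{7}$ ($Z = \frac{73 - \frac{13}{7}}{3} = \frac{1}{3} \cdot \frac{498}{7} = \frac{166}{7} \approx 23.714$)
$Z \left(27 + N{\left(J{\left(1,-4 \right)},-5 \right)}\right) = \frac{166 \left(27 + 0\right)}{7} = \frac{166}{7} \cdot 27 = \frac{4482}{7}$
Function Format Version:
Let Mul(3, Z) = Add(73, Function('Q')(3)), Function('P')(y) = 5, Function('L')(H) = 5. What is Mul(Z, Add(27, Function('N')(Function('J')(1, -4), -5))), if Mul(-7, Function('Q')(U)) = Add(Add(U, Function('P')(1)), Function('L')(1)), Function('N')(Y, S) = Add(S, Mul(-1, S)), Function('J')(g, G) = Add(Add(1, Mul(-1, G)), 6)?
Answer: Rational(4482, 7) ≈ 640.29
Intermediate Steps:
Function('J')(g, G) = Add(7, Mul(-1, G))
Function('N')(Y, S) = 0
Function('Q')(U) = Add(Rational(-10, 7), Mul(Rational(-1, 7), U)) (Function('Q')(U) = Mul(Rational(-1, 7), Add(Add(U, 5), 5)) = Mul(Rational(-1, 7), Add(Add(5, U), 5)) = Mul(Rational(-1, 7), Add(10, U)) = Add(Rational(-10, 7), Mul(Rational(-1, 7), U)))
Z = Rational(166, 7) (Z = Mul(Rational(1, 3), Add(73, Add(Rational(-10, 7), Mul(Rational(-1, 7), 3)))) = Mul(Rational(1, 3), Add(73, Add(Rational(-10, 7), Rational(-3, 7)))) = Mul(Rational(1, 3), Add(73, Rational(-13, 7))) = Mul(Rational(1, 3), Rational(498, 7)) = Rational(166, 7) ≈ 23.714)
Mul(Z, Add(27, Function('N')(Function('J')(1, -4), -5))) = Mul(Rational(166, 7), Add(27, 0)) = Mul(Rational(166, 7), 27) = Rational(4482, 7)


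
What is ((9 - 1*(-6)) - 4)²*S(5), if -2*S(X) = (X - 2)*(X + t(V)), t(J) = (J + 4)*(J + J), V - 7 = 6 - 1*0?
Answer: -162261/2 ≈ -81131.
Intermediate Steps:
V = 13 (V = 7 + (6 - 1*0) = 7 + (6 + 0) = 7 + 6 = 13)
t(J) = 2*J*(4 + J) (t(J) = (4 + J)*(2*J) = 2*J*(4 + J))
S(X) = -(-2 + X)*(442 + X)/2 (S(X) = -(X - 2)*(X + 2*13*(4 + 13))/2 = -(-2 + X)*(X + 2*13*17)/2 = -(-2 + X)*(X + 442)/2 = -(-2 + X)*(442 + X)/2)
((9 - 1*(-6)) - 4)²*S(5) = ((9 - 1*(-6)) - 4)²*(442 - 220*5 - ½*5²) = ((9 + 6) - 4)²*(442 - 1100 - ½*25) = (15 - 4)²*(442 - 1100 - 25/2) = 11²*(-1341/2) = 121*(-1341/2) = -162261/2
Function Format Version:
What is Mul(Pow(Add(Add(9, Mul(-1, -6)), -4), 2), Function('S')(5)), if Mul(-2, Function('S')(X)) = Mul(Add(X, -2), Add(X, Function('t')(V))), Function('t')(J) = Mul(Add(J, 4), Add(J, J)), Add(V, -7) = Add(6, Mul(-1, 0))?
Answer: Rational(-162261, 2) ≈ -81131.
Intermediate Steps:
V = 13 (V = Add(7, Add(6, Mul(-1, 0))) = Add(7, Add(6, 0)) = Add(7, 6) = 13)
Function('t')(J) = Mul(2, J, Add(4, J)) (Function('t')(J) = Mul(Add(4, J), Mul(2, J)) = Mul(2, J, Add(4, J)))
Function('S')(X) = Mul(Rational(-1, 2), Add(-2, X), Add(442, X)) (Function('S')(X) = Mul(Rational(-1, 2), Mul(Add(X, -2), Add(X, Mul(2, 13, Add(4, 13))))) = Mul(Rational(-1, 2), Mul(Add(-2, X), Add(X, Mul(2, 13, 17)))) = Mul(Rational(-1, 2), Mul(Add(-2, X), Add(X, 442))) = Mul(Rational(-1, 2), Mul(Add(-2, X), Add(442, X))) = Mul(Rational(-1, 2), Add(-2, X), Add(442, X)))
Mul(Pow(Add(Add(9, Mul(-1, -6)), -4), 2), Function('S')(5)) = Mul(Pow(Add(Add(9, Mul(-1, -6)), -4), 2), Add(442, Mul(-220, 5), Mul(Rational(-1, 2), Pow(5, 2)))) = Mul(Pow(Add(Add(9, 6), -4), 2), Add(442, -1100, Mul(Rational(-1, 2), 25))) = Mul(Pow(Add(15, -4), 2), Add(442, -1100, Rational(-25, 2))) = Mul(Pow(11, 2), Rational(-1341, 2)) = Mul(121, Rational(-1341, 2)) = Rational(-162261, 2)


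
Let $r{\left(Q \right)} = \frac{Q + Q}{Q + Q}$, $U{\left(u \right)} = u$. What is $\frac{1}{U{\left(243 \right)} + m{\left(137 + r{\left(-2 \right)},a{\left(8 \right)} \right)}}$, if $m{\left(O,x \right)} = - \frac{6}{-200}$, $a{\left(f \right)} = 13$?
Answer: $\frac{100}{24303} \approx 0.0041147$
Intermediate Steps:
$r{\left(Q \right)} = 1$ ($r{\left(Q \right)} = \frac{2 Q}{2 Q} = 2 Q \frac{1}{2 Q} = 1$)
$m{\left(O,x \right)} = \frac{3}{100}$ ($m{\left(O,x \right)} = - \frac{6 \left(-1\right)}{200} = \left(-1\right) \left(- \frac{3}{100}\right) = \frac{3}{100}$)
$\frac{1}{U{\left(243 \right)} + m{\left(137 + r{\left(-2 \right)},a{\left(8 \right)} \right)}} = \frac{1}{243 + \frac{3}{100}} = \frac{1}{\frac{24303}{100}} = \frac{100}{24303}$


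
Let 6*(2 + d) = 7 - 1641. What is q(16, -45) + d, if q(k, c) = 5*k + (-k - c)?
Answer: -496/3 ≈ -165.33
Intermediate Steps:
q(k, c) = -c + 4*k (q(k, c) = 5*k + (-c - k) = -c + 4*k)
d = -823/3 (d = -2 + (7 - 1641)/6 = -2 + (⅙)*(-1634) = -2 - 817/3 = -823/3 ≈ -274.33)
q(16, -45) + d = (-1*(-45) + 4*16) - 823/3 = (45 + 64) - 823/3 = 109 - 823/3 = -496/3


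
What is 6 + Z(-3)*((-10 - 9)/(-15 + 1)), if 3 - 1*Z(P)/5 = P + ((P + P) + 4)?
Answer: 422/7 ≈ 60.286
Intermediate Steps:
Z(P) = -5 - 15*P (Z(P) = 15 - 5*(P + ((P + P) + 4)) = 15 - 5*(P + (2*P + 4)) = 15 - 5*(P + (4 + 2*P)) = 15 - 5*(4 + 3*P) = 15 + (-20 - 15*P) = -5 - 15*P)
6 + Z(-3)*((-10 - 9)/(-15 + 1)) = 6 + (-5 - 15*(-3))*((-10 - 9)/(-15 + 1)) = 6 + (-5 + 45)*(-19/(-14)) = 6 + 40*(-19*(-1/14)) = 6 + 40*(19/14) = 6 + 380/7 = 422/7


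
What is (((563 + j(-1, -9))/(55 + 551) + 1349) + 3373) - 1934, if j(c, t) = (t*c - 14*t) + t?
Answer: 1690217/606 ≈ 2789.1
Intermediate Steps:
j(c, t) = -13*t + c*t (j(c, t) = (c*t - 14*t) + t = (-14*t + c*t) + t = -13*t + c*t)
(((563 + j(-1, -9))/(55 + 551) + 1349) + 3373) - 1934 = (((563 - 9*(-13 - 1))/(55 + 551) + 1349) + 3373) - 1934 = (((563 - 9*(-14))/606 + 1349) + 3373) - 1934 = (((563 + 126)*(1/606) + 1349) + 3373) - 1934 = ((689*(1/606) + 1349) + 3373) - 1934 = ((689/606 + 1349) + 3373) - 1934 = (818183/606 + 3373) - 1934 = 2862221/606 - 1934 = 1690217/606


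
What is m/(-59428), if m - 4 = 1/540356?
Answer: -12075/179398192 ≈ -6.7308e-5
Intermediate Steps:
m = 2161425/540356 (m = 4 + 1/540356 = 2161425/540356 ≈ 4.0000)
m/(-59428) = (2161425/540356)/(-59428) = (2161425/540356)*(-1/59428) = -12075/179398192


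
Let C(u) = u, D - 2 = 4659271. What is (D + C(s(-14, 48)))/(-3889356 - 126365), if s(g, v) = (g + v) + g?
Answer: -4659293/4015721 ≈ -1.1603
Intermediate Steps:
D = 4659273 (D = 2 + 4659271 = 4659273)
s(g, v) = v + 2*g
(D + C(s(-14, 48)))/(-3889356 - 126365) = (4659273 + (48 + 2*(-14)))/(-3889356 - 126365) = (4659273 + (48 - 28))/(-4015721) = (4659273 + 20)*(-1/4015721) = 4659293*(-1/4015721) = -4659293/4015721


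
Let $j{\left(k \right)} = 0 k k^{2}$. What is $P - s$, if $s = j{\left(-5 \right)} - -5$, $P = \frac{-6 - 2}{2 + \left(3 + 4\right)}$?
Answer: $- \frac{53}{9} \approx -5.8889$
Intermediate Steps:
$j{\left(k \right)} = 0$ ($j{\left(k \right)} = 0 k^{2} = 0$)
$P = - \frac{8}{9}$ ($P = - \frac{8}{2 + 7} = - \frac{8}{9} \approx -0.88889$)
$s = 5$ ($s = 0 - -5 = 0 + 5 = 5$)
$P - s = - \frac{8}{9} - 5 = - \frac{53}{9}$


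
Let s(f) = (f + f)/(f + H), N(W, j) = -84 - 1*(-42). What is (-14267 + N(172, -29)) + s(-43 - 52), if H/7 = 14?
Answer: -43117/3 ≈ -14372.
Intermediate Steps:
H = 98 (H = 7*14 = 98)
N(W, j) = -42 (N(W, j) = -84 + 42 = -42)
s(f) = 2*f/(98 + f) (s(f) = (f + f)/(f + 98) = (2*f)/(98 + f) = 2*f/(98 + f))
(-14267 + N(172, -29)) + s(-43 - 52) = (-14267 - 42) + 2*(-43 - 52)/(98 + (-43 - 52)) = -14309 + 2*(-95)/(98 - 95) = -14309 + 2*(-95)/3 = -14309 + 2*(-95)*(⅓) = -14309 - 190/3 = -43117/3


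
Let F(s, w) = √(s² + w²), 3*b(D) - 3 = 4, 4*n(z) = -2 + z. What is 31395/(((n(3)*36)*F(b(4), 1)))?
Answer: 10465*√58/58 ≈ 1374.1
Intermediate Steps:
n(z) = -½ + z/4 (n(z) = (-2 + z)/4 = -½ + z/4)
b(D) = 7/3 (b(D) = 1 + (⅓)*4 = 1 + 4/3 = 7/3)
31395/(((n(3)*36)*F(b(4), 1))) = 31395/((((-½ + (¼)*3)*36)*√((7/3)² + 1²))) = 31395/((((-½ + ¾)*36)*√(49/9 + 1))) = 31395/((((¼)*36)*√(58/9))) = 31395/((9*(√58/3))) = 31395/((3*√58)) = 31395*(√58/174) = 10465*√58/58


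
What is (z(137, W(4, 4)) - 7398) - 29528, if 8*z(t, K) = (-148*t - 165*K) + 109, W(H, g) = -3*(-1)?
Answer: -158035/4 ≈ -39509.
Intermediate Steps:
W(H, g) = 3
z(t, K) = 109/8 - 165*K/8 - 37*t/2 (z(t, K) = ((-148*t - 165*K) + 109)/8 = ((-165*K - 148*t) + 109)/8 = (109 - 165*K - 148*t)/8 = 109/8 - 165*K/8 - 37*t/2)
(z(137, W(4, 4)) - 7398) - 29528 = ((109/8 - 165/8*3 - 37/2*137) - 7398) - 29528 = ((109/8 - 495/8 - 5069/2) - 7398) - 29528 = (-10331/4 - 7398) - 29528 = -39923/4 - 29528 = -158035/4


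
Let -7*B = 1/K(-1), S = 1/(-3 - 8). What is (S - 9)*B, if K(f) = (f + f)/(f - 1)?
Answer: 100/77 ≈ 1.2987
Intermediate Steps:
S = -1/11 (S = 1/(-11) = -1/11 ≈ -0.090909)
K(f) = 2*f/(-1 + f) (K(f) = (2*f)/(-1 + f) = 2*f/(-1 + f))
B = -⅐ (B = -1/(7*1) = -⅐/1 = -⅐*1 = -⅐ ≈ -0.14286)
(S - 9)*B = (-1/11 - 9)*(-⅐) = -100/11*(-⅐) = 100/77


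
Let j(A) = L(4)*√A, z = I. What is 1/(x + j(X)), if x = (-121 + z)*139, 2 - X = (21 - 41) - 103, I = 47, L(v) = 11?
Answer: -10286/105786671 - 55*√5/105786671 ≈ -9.8396e-5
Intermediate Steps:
z = 47
X = 125 (X = 2 - ((21 - 41) - 103) = 2 - (-20 - 103) = 2 - 1*(-123) = 2 + 123 = 125)
j(A) = 11*√A
x = -10286 (x = (-121 + 47)*139 = -74*139 = -10286)
1/(x + j(X)) = 1/(-10286 + 11*√125) = 1/(-10286 + 11*(5*√5)) = 1/(-10286 + 55*√5)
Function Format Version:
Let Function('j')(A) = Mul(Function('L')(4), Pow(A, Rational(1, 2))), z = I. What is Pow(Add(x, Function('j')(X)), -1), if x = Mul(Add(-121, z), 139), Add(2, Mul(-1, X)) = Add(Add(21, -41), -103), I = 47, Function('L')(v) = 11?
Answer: Add(Rational(-10286, 105786671), Mul(Rational(-55, 105786671), Pow(5, Rational(1, 2)))) ≈ -9.8396e-5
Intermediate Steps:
z = 47
X = 125 (X = Add(2, Mul(-1, Add(Add(21, -41), -103))) = Add(2, Mul(-1, Add(-20, -103))) = Add(2, Mul(-1, -123)) = Add(2, 123) = 125)
Function('j')(A) = Mul(11, Pow(A, Rational(1, 2)))
x = -10286 (x = Mul(Add(-121, 47), 139) = Mul(-74, 139) = -10286)
Pow(Add(x, Function('j')(X)), -1) = Pow(Add(-10286, Mul(11, Pow(125, Rational(1, 2)))), -1) = Pow(Add(-10286, Mul(11, Mul(5, Pow(5, Rational(1, 2))))), -1) = Pow(Add(-10286, Mul(55, Pow(5, Rational(1, 2)))), -1)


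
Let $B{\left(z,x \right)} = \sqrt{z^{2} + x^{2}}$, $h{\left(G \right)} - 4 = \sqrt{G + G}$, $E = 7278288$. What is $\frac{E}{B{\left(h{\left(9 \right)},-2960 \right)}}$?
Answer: $\frac{3639144 \sqrt{2}}{\sqrt{4380817 + 12 \sqrt{2}}} \approx 2458.9$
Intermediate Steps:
$h{\left(G \right)} = 4 + \sqrt{2} \sqrt{G}$ ($h{\left(G \right)} = 4 + \sqrt{G + G} = 4 + \sqrt{2 G} = 4 + \sqrt{2} \sqrt{G}$)
$B{\left(z,x \right)} = \sqrt{x^{2} + z^{2}}$
$\frac{E}{B{\left(h{\left(9 \right)},-2960 \right)}} = \frac{7278288}{\sqrt{\left(-2960\right)^{2} + \left(4 + \sqrt{2} \sqrt{9}\right)^{2}}} = \frac{7278288}{\sqrt{8761600 + \left(4 + \sqrt{2} \cdot 3\right)^{2}}} = \frac{7278288}{\sqrt{8761600 + \left(4 + 3 \sqrt{2}\right)^{2}}}$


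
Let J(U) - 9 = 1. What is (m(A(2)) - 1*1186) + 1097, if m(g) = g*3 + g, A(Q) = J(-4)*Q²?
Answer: 71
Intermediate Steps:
J(U) = 10 (J(U) = 9 + 1 = 10)
A(Q) = 10*Q²
m(g) = 4*g (m(g) = 3*g + g = 4*g)
(m(A(2)) - 1*1186) + 1097 = (4*(10*2²) - 1*1186) + 1097 = (4*(10*4) - 1186) + 1097 = (4*40 - 1186) + 1097 = (160 - 1186) + 1097 = -1026 + 1097 = 71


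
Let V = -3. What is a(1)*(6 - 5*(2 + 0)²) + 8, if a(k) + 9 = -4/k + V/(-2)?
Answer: 169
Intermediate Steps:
a(k) = -15/2 - 4/k (a(k) = -9 + (-4/k - 3/(-2)) = -9 + (-4/k - 3*(-½)) = -9 + (-4/k + 3/2) = -9 + (3/2 - 4/k) = -15/2 - 4/k)
a(1)*(6 - 5*(2 + 0)²) + 8 = (-15/2 - 4/1)*(6 - 5*(2 + 0)²) + 8 = (-15/2 - 4*1)*(6 - 5*2²) + 8 = (-15/2 - 4)*(6 - 5*4) + 8 = -23*(6 - 20)/2 + 8 = -23/2*(-14) + 8 = 161 + 8 = 169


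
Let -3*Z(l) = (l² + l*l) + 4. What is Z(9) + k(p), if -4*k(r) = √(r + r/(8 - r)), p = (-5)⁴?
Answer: -166/3 - 25*√95018/1234 ≈ -61.578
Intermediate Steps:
Z(l) = -4/3 - 2*l²/3 (Z(l) = -((l² + l*l) + 4)/3 = -((l² + l²) + 4)/3 = -(2*l² + 4)/3 = -(4 + 2*l²)/3 = -4/3 - 2*l²/3)
p = 625
k(r) = -√(r + r/(8 - r))/4
Z(9) + k(p) = (-4/3 - ⅔*9²) - 25*√(-9 + 625)/√(-8 + 625)/4 = (-4/3 - ⅔*81) - 50*√95018/617/4 = (-4/3 - 54) - 50*√95018/617/4 = -166/3 - 25*√95018/1234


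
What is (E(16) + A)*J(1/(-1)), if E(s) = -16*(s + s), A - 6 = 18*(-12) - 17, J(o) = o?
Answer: 739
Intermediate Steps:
A = -227 (A = 6 + (18*(-12) - 17) = 6 + (-216 - 17) = 6 - 233 = -227)
E(s) = -32*s
(E(16) + A)*J(1/(-1)) = (-32*16 - 227)/(-1) = (-512 - 227)*(-1) = -739*(-1) = 739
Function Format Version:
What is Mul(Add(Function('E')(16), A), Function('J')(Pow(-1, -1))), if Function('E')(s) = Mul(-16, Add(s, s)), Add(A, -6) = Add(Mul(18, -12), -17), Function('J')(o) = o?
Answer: 739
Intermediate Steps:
A = -227 (A = Add(6, Add(Mul(18, -12), -17)) = Add(6, Add(-216, -17)) = Add(6, -233) = -227)
Function('E')(s) = Mul(-32, s) (Function('E')(s) = Mul(-16, Mul(2, s)) = Mul(-32, s))
Mul(Add(Function('E')(16), A), Function('J')(Pow(-1, -1))) = Mul(Add(Mul(-32, 16), -227), Pow(-1, -1)) = Mul(Add(-512, -227), -1) = Mul(-739, -1) = 739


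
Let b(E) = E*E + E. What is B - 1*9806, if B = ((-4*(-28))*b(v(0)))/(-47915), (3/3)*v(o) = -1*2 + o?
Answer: -67122102/6845 ≈ -9806.0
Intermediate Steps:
v(o) = -2 + o (v(o) = -1*2 + o = -2 + o)
b(E) = E + E² (b(E) = E² + E = E + E²)
B = -32/6845 (B = ((-4*(-28))*((-2 + 0)*(1 + (-2 + 0))))/(-47915) = (112*(-2*(1 - 2)))*(-1/47915) = (112*(-2*(-1)))*(-1/47915) = (112*2)*(-1/47915) = 224*(-1/47915) = -32/6845 ≈ -0.0046749)
B - 1*9806 = -32/6845 - 1*9806 = -32/6845 - 9806 = -67122102/6845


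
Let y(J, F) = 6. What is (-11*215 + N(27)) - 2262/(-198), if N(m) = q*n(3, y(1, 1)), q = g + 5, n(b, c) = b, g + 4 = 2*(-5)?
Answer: -78559/33 ≈ -2380.6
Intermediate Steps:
g = -14 (g = -4 + 2*(-5) = -4 - 10 = -14)
q = -9 (q = -14 + 5 = -9)
N(m) = -27 (N(m) = -9*3 = -27)
(-11*215 + N(27)) - 2262/(-198) = (-11*215 - 27) - 2262/(-198) = (-2365 - 27) - 2262*(-1/198) = -2392 + 377/33 = -78559/33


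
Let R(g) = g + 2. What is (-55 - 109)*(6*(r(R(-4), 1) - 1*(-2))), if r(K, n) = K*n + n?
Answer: -984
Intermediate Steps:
R(g) = 2 + g
r(K, n) = n + K*n
(-55 - 109)*(6*(r(R(-4), 1) - 1*(-2))) = (-55 - 109)*(6*(1*(1 + (2 - 4)) - 1*(-2))) = -984*(1*(1 - 2) + 2) = -984*(1*(-1) + 2) = -984*(-1 + 2) = -984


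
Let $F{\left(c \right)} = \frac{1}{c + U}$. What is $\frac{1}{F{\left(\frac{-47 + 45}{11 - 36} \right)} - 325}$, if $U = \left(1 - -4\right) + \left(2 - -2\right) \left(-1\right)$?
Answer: $- \frac{27}{8750} \approx -0.0030857$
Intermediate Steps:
$U = 1$ ($U = \left(1 + 4\right) + \left(2 + 2\right) \left(-1\right) = 5 + 4 \left(-1\right) = 5 - 4 = 1$)
$F{\left(c \right)} = \frac{1}{1 + c}$ ($F{\left(c \right)} = \frac{1}{c + 1} = \frac{1}{1 + c}$)
$\frac{1}{F{\left(\frac{-47 + 45}{11 - 36} \right)} - 325} = \frac{1}{\frac{1}{1 + \frac{-47 + 45}{11 - 36}} - 325} = \frac{1}{\frac{1}{1 - \frac{2}{-25}} - 325} = \frac{1}{\frac{1}{1 - - \frac{2}{25}} - 325} = \frac{1}{\frac{1}{1 + \frac{2}{25}} - 325} = \frac{1}{\frac{1}{\frac{27}{25}} - 325} = \frac{1}{\frac{25}{27} - 325} = \frac{1}{- \frac{8750}{27}} = - \frac{27}{8750}$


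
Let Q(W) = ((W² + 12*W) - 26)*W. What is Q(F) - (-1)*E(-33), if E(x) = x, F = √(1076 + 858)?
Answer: 23175 + 1908*√1934 ≈ 1.0708e+5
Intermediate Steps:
F = √1934 ≈ 43.977
Q(W) = W*(-26 + W² + 12*W) (Q(W) = (-26 + W² + 12*W)*W = W*(-26 + W² + 12*W))
Q(F) - (-1)*E(-33) = √1934*(-26 + (√1934)² + 12*√1934) - (-1)*(-33) = √1934*(-26 + 1934 + 12*√1934) - 1*33 = √1934*(1908 + 12*√1934) - 33 = -33 + √1934*(1908 + 12*√1934)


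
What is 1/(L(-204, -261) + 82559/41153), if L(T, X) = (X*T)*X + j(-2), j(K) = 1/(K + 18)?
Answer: -658448/9150242424335 ≈ -7.1960e-8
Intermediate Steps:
j(K) = 1/(18 + K)
L(T, X) = 1/16 + T*X² (L(T, X) = (X*T)*X + 1/(18 - 2) = (T*X)*X + 1/16 = T*X² + 1/16 = 1/16 + T*X²)
1/(L(-204, -261) + 82559/41153) = 1/((1/16 - 204*(-261)²) + 82559/41153) = 1/((1/16 - 204*68121) + 82559*(1/41153)) = 1/((1/16 - 13896684) + 82559/41153) = 1/(-222346943/16 + 82559/41153) = 1/(-9150242424335/658448) = -658448/9150242424335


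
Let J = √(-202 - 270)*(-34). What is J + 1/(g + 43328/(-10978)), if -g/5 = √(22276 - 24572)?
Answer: (-1473152*√118 + 5489*I - 7465040*I*√16933)/(2*(-10832*I + 27445*√574)) ≈ -6.8739e-5 - 738.67*I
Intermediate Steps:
g = -10*I*√574 (g = -5*√(22276 - 24572) = -10*I*√574 ≈ -239.58*I)
J = -68*I*√118 (J = √(-472)*(-34) = (2*I*√118)*(-34) = -68*I*√118 ≈ -738.67*I)
J + 1/(g + 43328/(-10978)) = -68*I*√118 + 1/(-10*I*√574 + 43328/(-10978)) = -68*I*√118 + 1/(-10*I*√574 + 43328*(-1/10978)) = -68*I*√118 + 1/(-10*I*√574 - 21664/5489) = -68*I*√118 + 1/(-21664/5489 - 10*I*√574) = 1/(-21664/5489 - 10*I*√574) - 68*I*√118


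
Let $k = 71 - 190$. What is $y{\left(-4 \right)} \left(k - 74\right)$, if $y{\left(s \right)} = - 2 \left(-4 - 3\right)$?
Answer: $-2702$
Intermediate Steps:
$y{\left(s \right)} = 14$ ($y{\left(s \right)} = \left(-2\right) \left(-7\right) = 14$)
$k = -119$
$y{\left(-4 \right)} \left(k - 74\right) = 14 \left(-119 - 74\right) = 14 \left(-193\right) = -2702$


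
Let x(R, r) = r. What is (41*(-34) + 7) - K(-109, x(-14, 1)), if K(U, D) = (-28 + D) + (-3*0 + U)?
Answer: -1251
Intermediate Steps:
K(U, D) = -28 + D + U (K(U, D) = (-28 + D) + (0 + U) = (-28 + D) + U = -28 + D + U)
(41*(-34) + 7) - K(-109, x(-14, 1)) = (41*(-34) + 7) - (-28 + 1 - 109) = (-1394 + 7) - 1*(-136) = -1387 + 136 = -1251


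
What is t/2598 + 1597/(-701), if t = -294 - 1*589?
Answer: -4767989/1821198 ≈ -2.6180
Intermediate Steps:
t = -883 (t = -294 - 589 = -883)
t/2598 + 1597/(-701) = -883/2598 + 1597/(-701) = -883*1/2598 + 1597*(-1/701) = -883/2598 - 1597/701 = -4767989/1821198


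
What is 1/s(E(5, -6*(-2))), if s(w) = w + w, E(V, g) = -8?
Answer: -1/16 ≈ -0.062500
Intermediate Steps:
s(w) = 2*w
1/s(E(5, -6*(-2))) = 1/(2*(-8)) = 1/(-16) = -1/16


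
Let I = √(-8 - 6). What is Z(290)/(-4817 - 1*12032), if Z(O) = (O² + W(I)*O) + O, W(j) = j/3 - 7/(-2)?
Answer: -2945/581 - 10*I*√14/1743 ≈ -5.0688 - 0.021467*I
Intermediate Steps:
I = I*√14 (I = √(-14) = I*√14 ≈ 3.7417*I)
W(j) = 7/2 + j/3 (W(j) = j*(⅓) - 7*(-½) = j/3 + 7/2 = 7/2 + j/3)
Z(O) = O + O² + O*(7/2 + I*√14/3) (Z(O) = (O² + (7/2 + (I*√14)/3)*O) + O = (O² + (7/2 + I*√14/3)*O) + O = (O² + O*(7/2 + I*√14/3)) + O = O + O² + O*(7/2 + I*√14/3))
Z(290)/(-4817 - 1*12032) = ((⅙)*290*(27 + 6*290 + 2*I*√14))/(-4817 - 1*12032) = ((⅙)*290*(27 + 1740 + 2*I*√14))/(-4817 - 12032) = ((⅙)*290*(1767 + 2*I*√14))/(-16849) = (85405 + 290*I*√14/3)*(-1/16849) = -2945/581 - 10*I*√14/1743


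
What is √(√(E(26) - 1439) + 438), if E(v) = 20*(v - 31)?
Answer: √(438 + 9*I*√19) ≈ 20.949 + 0.93631*I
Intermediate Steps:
E(v) = -620 + 20*v (E(v) = 20*(-31 + v) = -620 + 20*v)
√(√(E(26) - 1439) + 438) = √(√((-620 + 20*26) - 1439) + 438) = √(√((-620 + 520) - 1439) + 438) = √(√(-100 - 1439) + 438) = √(√(-1539) + 438) = √(9*I*√19 + 438) = √(438 + 9*I*√19)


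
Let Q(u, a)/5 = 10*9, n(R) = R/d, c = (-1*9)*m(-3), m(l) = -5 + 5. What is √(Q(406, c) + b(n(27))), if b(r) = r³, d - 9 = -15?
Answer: 3*√638/4 ≈ 18.944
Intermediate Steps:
d = -6 (d = 9 - 15 = -6)
m(l) = 0
c = 0 (c = -1*9*0 = -9*0 = 0)
n(R) = -R/6 (n(R) = R/(-6) = R*(-⅙) = -R/6)
Q(u, a) = 450 (Q(u, a) = 5*(10*9) = 5*90 = 450)
√(Q(406, c) + b(n(27))) = √(450 + (-⅙*27)³) = √(450 + (-9/2)³) = √(450 - 729/8) = √(2871/8) = 3*√638/4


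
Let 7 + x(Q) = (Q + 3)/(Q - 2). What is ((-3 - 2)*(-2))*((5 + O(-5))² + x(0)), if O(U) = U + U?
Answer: 165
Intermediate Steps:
O(U) = 2*U
x(Q) = -7 + (3 + Q)/(-2 + Q) (x(Q) = -7 + (Q + 3)/(Q - 2) = -7 + (3 + Q)/(-2 + Q))
((-3 - 2)*(-2))*((5 + O(-5))² + x(0)) = ((-3 - 2)*(-2))*((5 + 2*(-5))² + (17 - 6*0)/(-2 + 0)) = (-5*(-2))*((5 - 10)² + (17 + 0)/(-2)) = 10*((-5)² - ½*17) = 10*(25 - 17/2) = 10*(33/2) = 165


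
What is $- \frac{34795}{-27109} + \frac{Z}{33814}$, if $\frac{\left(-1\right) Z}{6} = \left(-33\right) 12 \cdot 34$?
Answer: $\frac{153024163}{41666533} \approx 3.6726$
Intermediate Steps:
$Z = 80784$ ($Z = - 6 \left(-33\right) 12 \cdot 34 = - 6 \left(\left(-396\right) 34\right) = \left(-6\right) \left(-13464\right) = 80784$)
$- \frac{34795}{-27109} + \frac{Z}{33814} = - \frac{34795}{-27109} + \frac{80784}{33814} = \left(-34795\right) \left(- \frac{1}{27109}\right) + 80784 \cdot \frac{1}{33814} = \frac{34795}{27109} + \frac{3672}{1537} = \frac{153024163}{41666533}$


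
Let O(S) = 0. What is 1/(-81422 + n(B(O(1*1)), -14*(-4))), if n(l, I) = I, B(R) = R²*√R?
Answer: -1/81366 ≈ -1.2290e-5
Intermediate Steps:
B(R) = R^(5/2)
1/(-81422 + n(B(O(1*1)), -14*(-4))) = 1/(-81422 - 14*(-4)) = 1/(-81422 - 2*(-28)) = 1/(-81422 + 56) = 1/(-81366) = -1/81366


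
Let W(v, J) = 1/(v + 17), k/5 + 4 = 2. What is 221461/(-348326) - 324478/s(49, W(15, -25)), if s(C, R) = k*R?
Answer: 1808384873943/1741630 ≈ 1.0383e+6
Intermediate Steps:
k = -10 (k = -20 + 5*2 = -20 + 10 = -10)
W(v, J) = 1/(17 + v)
s(C, R) = -10*R
221461/(-348326) - 324478/s(49, W(15, -25)) = 221461/(-348326) - 324478/((-10/(17 + 15))) = 221461*(-1/348326) - 324478/((-10/32)) = -221461/348326 - 324478/((-10*1/32)) = -221461/348326 - 324478/(-5/16) = -221461/348326 - 324478*(-16/5) = -221461/348326 + 5191648/5 = 1808384873943/1741630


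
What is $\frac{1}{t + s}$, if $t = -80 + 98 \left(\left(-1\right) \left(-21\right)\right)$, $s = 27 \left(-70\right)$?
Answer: $\frac{1}{88} \approx 0.011364$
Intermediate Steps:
$s = -1890$
$t = 1978$ ($t = -80 + 98 \cdot 21 = -80 + 2058 = 1978$)
$\frac{1}{t + s} = \frac{1}{1978 - 1890} = \frac{1}{88}$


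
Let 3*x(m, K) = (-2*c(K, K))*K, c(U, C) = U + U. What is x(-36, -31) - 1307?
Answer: -7765/3 ≈ -2588.3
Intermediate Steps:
c(U, C) = 2*U
x(m, K) = -4*K²/3 (x(m, K) = ((-4*K)*K)/3 = (-4*K²)/3 = -4*K²/3)
x(-36, -31) - 1307 = -4/3*(-31)² - 1307 = -4/3*961 - 1307 = -3844/3 - 1307 = -7765/3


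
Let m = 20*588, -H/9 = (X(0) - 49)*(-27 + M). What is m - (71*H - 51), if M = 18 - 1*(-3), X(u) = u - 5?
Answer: 218847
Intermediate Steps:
X(u) = -5 + u
M = 21 (M = 18 + 3 = 21)
H = -2916 (H = -9*((-5 + 0) - 49)*(-27 + 21) = -9*(-5 - 49)*(-6) = -(-486)*(-6) = -9*324 = -2916)
m = 11760
m - (71*H - 51) = 11760 - (71*(-2916) - 51) = 11760 - (-207036 - 51) = 11760 - 1*(-207087) = 11760 + 207087 = 218847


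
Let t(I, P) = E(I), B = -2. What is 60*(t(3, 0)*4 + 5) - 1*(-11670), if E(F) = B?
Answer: 11490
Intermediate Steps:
E(F) = -2
t(I, P) = -2
60*(t(3, 0)*4 + 5) - 1*(-11670) = 60*(-2*4 + 5) - 1*(-11670) = 60*(-8 + 5) + 11670 = 60*(-3) + 11670 = -180 + 11670 = 11490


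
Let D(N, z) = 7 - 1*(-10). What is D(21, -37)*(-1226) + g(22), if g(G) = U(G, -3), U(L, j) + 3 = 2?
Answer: -20843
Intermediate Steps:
U(L, j) = -1 (U(L, j) = -3 + 2 = -1)
g(G) = -1
D(N, z) = 17 (D(N, z) = 7 + 10 = 17)
D(21, -37)*(-1226) + g(22) = 17*(-1226) - 1 = -20842 - 1 = -20843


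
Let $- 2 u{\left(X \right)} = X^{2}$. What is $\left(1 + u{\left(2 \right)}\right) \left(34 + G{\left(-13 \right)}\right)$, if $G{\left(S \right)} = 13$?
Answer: $-47$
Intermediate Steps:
$u{\left(X \right)} = - \frac{X^{2}}{2}$
$\left(1 + u{\left(2 \right)}\right) \left(34 + G{\left(-13 \right)}\right) = \left(1 - \frac{2^{2}}{2}\right) \left(34 + 13\right) = \left(1 - 2\right) 47 = \left(-1\right) 47 = -47$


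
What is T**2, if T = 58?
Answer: 3364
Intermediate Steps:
T**2 = 58**2 = 3364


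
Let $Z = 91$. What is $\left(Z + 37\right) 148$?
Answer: $18944$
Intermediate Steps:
$\left(Z + 37\right) 148 = \left(91 + 37\right) 148 = 128 \cdot 148 = 18944$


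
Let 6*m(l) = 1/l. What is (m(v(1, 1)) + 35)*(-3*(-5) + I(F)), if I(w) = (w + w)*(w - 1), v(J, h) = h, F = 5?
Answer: 11605/6 ≈ 1934.2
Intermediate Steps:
I(w) = 2*w*(-1 + w) (I(w) = (2*w)*(-1 + w) = 2*w*(-1 + w))
m(l) = 1/(6*l)
(m(v(1, 1)) + 35)*(-3*(-5) + I(F)) = ((⅙)/1 + 35)*(-3*(-5) + 2*5*(-1 + 5)) = ((⅙)*1 + 35)*(15 + 2*5*4) = (⅙ + 35)*(15 + 40) = (211/6)*55 = 11605/6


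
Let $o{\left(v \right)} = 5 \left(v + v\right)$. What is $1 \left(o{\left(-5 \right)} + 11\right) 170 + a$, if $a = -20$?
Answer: $-6650$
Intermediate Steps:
$o{\left(v \right)} = 10 v$ ($o{\left(v \right)} = 5 \cdot 2 v = 10 v$)
$1 \left(o{\left(-5 \right)} + 11\right) 170 + a = 1 \left(10 \left(-5\right) + 11\right) 170 - 20 = 1 \left(-50 + 11\right) 170 - 20 = 1 \left(-39\right) 170 - 20 = \left(-39\right) 170 - 20 = -6630 - 20 = -6650$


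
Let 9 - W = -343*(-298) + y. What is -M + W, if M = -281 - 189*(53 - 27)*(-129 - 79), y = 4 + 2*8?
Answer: -1124056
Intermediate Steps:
y = 20 (y = 4 + 16 = 20)
M = 1021831 (M = -281 - 4914*(-208) = -281 - 189*(-5408) = -281 + 1022112 = 1021831)
W = -102225 (W = 9 - (-343*(-298) + 20) = 9 - (102214 + 20) = 9 - 1*102234 = 9 - 102234 = -102225)
-M + W = -1*1021831 - 102225 = -1021831 - 102225 = -1124056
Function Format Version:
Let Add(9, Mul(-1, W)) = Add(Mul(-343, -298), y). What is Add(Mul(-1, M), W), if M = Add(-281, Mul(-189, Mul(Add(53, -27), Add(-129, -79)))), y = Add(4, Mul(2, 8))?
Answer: -1124056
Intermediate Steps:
y = 20 (y = Add(4, 16) = 20)
M = 1021831 (M = Add(-281, Mul(-189, Mul(26, -208))) = Add(-281, Mul(-189, -5408)) = Add(-281, 1022112) = 1021831)
W = -102225 (W = Add(9, Mul(-1, Add(Mul(-343, -298), 20))) = Add(9, Mul(-1, Add(102214, 20))) = Add(9, Mul(-1, 102234)) = Add(9, -102234) = -102225)
Add(Mul(-1, M), W) = Add(Mul(-1, 1021831), -102225) = Add(-1021831, -102225) = -1124056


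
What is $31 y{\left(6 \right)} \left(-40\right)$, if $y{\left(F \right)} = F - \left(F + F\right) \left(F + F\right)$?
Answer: $171120$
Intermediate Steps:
$y{\left(F \right)} = F - 4 F^{2}$ ($y{\left(F \right)} = F - 2 F 2 F = F - 4 F^{2}$)
$31 y{\left(6 \right)} \left(-40\right) = 31 \cdot 6 \left(1 - 24\right) \left(-40\right) = 31 \cdot 6 \left(-23\right) \left(-40\right) = 31 \left(-138\right) \left(-40\right) = \left(-4278\right) \left(-40\right) = 171120$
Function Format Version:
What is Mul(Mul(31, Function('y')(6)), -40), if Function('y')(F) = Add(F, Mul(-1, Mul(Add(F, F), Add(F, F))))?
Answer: 171120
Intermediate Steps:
Function('y')(F) = Add(F, Mul(-4, Pow(F, 2))) (Function('y')(F) = Add(F, Mul(-1, Mul(Mul(2, F), Mul(2, F)))) = Add(F, Mul(-1, Mul(4, Pow(F, 2)))) = Add(F, Mul(-4, Pow(F, 2))))
Mul(Mul(31, Function('y')(6)), -40) = Mul(Mul(31, Mul(6, Add(1, Mul(-4, 6)))), -40) = Mul(Mul(31, Mul(6, Add(1, -24))), -40) = Mul(Mul(31, Mul(6, -23)), -40) = Mul(Mul(31, -138), -40) = Mul(-4278, -40) = 171120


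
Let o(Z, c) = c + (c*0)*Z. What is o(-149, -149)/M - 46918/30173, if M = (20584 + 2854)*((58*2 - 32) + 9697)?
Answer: -10755818901381/6917072084494 ≈ -1.5550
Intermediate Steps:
o(Z, c) = c (o(Z, c) = c + 0*Z = c + 0 = c)
M = 229247078 (M = 23438*((116 - 32) + 9697) = 23438*(84 + 9697) = 23438*9781 = 229247078)
o(-149, -149)/M - 46918/30173 = -149/229247078 - 46918/30173 = -10755818901381/6917072084494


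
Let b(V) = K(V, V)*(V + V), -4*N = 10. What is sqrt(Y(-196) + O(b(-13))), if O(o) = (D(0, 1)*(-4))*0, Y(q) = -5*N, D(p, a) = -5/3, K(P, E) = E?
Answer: 5*sqrt(2)/2 ≈ 3.5355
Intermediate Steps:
N = -5/2 (N = -1/4*10 = -5/2 ≈ -2.5000)
D(p, a) = -5/3 (D(p, a) = -5*1/3 = -5/3)
Y(q) = 25/2 (Y(q) = -5*(-5/2) = 25/2)
b(V) = 2*V**2 (b(V) = V*(V + V) = V*(2*V) = 2*V**2)
O(o) = 0 (O(o) = -5/3*(-4)*0 = (20/3)*0 = 0)
sqrt(Y(-196) + O(b(-13))) = sqrt(25/2 + 0) = sqrt(25/2) = 5*sqrt(2)/2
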